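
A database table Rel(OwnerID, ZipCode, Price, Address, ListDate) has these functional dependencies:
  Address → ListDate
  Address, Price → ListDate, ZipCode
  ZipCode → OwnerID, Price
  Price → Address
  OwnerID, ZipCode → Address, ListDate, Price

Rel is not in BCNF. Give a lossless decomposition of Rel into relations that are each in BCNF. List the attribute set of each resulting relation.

Candidate keys of the original relation: {Price}, {ZipCode}.
In {Address, ListDate, OwnerID, Price, ZipCode}, {Address} is not a superkey ({Address}⁺ restricted to this set is {Address, ListDate}), so split on Address → ListDate into {Address, ListDate} and {Address, OwnerID, Price, ZipCode}.
{Address, ListDate}: every determinant is a superkey — BCNF.
{Address, OwnerID, Price, ZipCode}: every determinant is a superkey — BCNF.

{Address, ListDate}; {Address, OwnerID, Price, ZipCode}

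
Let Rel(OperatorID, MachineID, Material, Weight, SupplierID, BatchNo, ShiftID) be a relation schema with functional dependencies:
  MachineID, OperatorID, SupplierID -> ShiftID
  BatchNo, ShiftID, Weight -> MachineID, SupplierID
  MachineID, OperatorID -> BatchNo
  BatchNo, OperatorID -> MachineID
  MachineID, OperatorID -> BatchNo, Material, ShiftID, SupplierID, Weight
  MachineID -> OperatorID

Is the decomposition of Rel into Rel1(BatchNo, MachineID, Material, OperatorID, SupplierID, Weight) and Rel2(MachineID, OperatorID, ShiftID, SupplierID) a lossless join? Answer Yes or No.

Common attributes: {MachineID, OperatorID, SupplierID}; their closure is {BatchNo, MachineID, Material, OperatorID, ShiftID, SupplierID, Weight}.
Since Rel1 ⊆ {BatchNo, MachineID, Material, OperatorID, ShiftID, SupplierID, Weight}, the intersection is a superkey of Rel1; the decomposition is lossless.

Yes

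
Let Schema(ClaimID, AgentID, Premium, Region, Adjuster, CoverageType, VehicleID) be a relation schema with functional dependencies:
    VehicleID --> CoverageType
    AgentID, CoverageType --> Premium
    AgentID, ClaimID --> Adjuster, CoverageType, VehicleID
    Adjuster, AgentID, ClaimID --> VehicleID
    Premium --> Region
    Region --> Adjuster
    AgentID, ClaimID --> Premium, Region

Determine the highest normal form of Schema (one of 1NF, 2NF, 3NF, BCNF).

2NF

Candidate key: {AgentID, ClaimID}. Prime attributes: {AgentID, ClaimID}.
VehicleID --> CoverageType breaks BCNF: {VehicleID}⁺ = {CoverageType, VehicleID}, so {VehicleID} is not a superkey.
Because {CoverageType} is non-prime and the left side of VehicleID --> CoverageType is not a superkey, the relation is not in 3NF.
No non-prime attribute depends on a proper subset of any candidate key, so 2NF holds.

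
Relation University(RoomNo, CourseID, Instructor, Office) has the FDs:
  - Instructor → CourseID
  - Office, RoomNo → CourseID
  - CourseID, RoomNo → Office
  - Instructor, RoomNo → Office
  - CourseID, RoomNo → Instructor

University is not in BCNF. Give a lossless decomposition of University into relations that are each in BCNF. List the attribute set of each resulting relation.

Candidate keys of the original relation: {CourseID, RoomNo}, {Instructor, RoomNo}, {Office, RoomNo}.
Within {CourseID, Instructor, Office, RoomNo}: {Instructor}⁺ ∩ {CourseID, Instructor, Office, RoomNo} = {CourseID, Instructor}, not the whole set, so Instructor → CourseID violates BCNF; decompose into {CourseID, Instructor} and {Instructor, Office, RoomNo}.
{CourseID, Instructor} is in BCNF.
{Instructor, Office, RoomNo} is in BCNF.

{CourseID, Instructor}; {Instructor, Office, RoomNo}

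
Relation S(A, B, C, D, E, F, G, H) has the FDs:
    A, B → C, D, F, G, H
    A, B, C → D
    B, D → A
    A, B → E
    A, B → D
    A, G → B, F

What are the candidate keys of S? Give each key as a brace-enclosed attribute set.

{A, B}, {A, G}, {B, D}

{A, B} is a candidate key since {A, B}⁺ = {A, B, C, D, E, F, G, H} covers every attribute.
{A, G} is a candidate key since {A, G}⁺ = {A, B, C, D, E, F, G, H} covers every attribute.
{B, D} is a candidate key since {B, D}⁺ = {A, B, C, D, E, F, G, H} covers every attribute.
These are minimal and exhaustive — every other superkey contains one of them.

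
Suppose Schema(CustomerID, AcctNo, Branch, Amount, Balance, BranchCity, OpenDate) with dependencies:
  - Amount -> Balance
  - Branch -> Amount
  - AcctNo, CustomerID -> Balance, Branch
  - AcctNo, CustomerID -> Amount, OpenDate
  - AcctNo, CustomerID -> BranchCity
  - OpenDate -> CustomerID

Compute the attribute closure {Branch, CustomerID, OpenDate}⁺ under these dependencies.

{Amount, Balance, Branch, CustomerID, OpenDate}

Start with {Branch, CustomerID, OpenDate}.
Branch -> Amount applies; add {Amount} → now {Amount, Branch, CustomerID, OpenDate}.
Amount -> Balance applies; add {Balance} → now {Amount, Balance, Branch, CustomerID, OpenDate}.
No further FD applies.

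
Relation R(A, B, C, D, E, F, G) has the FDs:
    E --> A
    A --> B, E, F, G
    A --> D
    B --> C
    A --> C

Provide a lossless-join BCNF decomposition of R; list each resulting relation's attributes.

Candidate keys of the original relation: {A}, {E}.
{A, B, C, D, E, F, G}: {B} determines {B, C} here but is not a superkey — split on B --> C, giving {B, C} and {A, B, D, E, F, G}.
{B, C} has no BCNF violation.
{A, B, D, E, F, G} has no BCNF violation.

{A, B, D, E, F, G}; {B, C}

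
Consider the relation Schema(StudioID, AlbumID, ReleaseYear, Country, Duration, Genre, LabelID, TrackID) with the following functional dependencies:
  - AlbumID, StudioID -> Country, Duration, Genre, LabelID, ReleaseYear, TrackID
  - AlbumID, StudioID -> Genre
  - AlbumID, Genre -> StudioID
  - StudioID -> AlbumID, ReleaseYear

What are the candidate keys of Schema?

{AlbumID, Genre}, {StudioID}

{StudioID} is a candidate key since {StudioID}⁺ = {AlbumID, Country, Duration, Genre, LabelID, ReleaseYear, StudioID, TrackID} covers every attribute.
{AlbumID, Genre} is a candidate key since {AlbumID, Genre}⁺ = {AlbumID, Country, Duration, Genre, LabelID, ReleaseYear, StudioID, TrackID} covers every attribute.
These are minimal and exhaustive — every other superkey contains one of them.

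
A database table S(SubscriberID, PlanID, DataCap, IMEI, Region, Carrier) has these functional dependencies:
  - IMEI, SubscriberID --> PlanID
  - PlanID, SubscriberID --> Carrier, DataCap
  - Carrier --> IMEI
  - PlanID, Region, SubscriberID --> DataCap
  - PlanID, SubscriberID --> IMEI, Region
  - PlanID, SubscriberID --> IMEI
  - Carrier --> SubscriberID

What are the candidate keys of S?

{Carrier}⁺ = {Carrier, DataCap, IMEI, PlanID, Region, SubscriberID}, which is every attribute, so {Carrier} is a candidate key.
{IMEI, SubscriberID}⁺ = {Carrier, DataCap, IMEI, PlanID, Region, SubscriberID}, which is every attribute, so {IMEI, SubscriberID} is a candidate key.
{PlanID, SubscriberID}⁺ = {Carrier, DataCap, IMEI, PlanID, Region, SubscriberID}, which is every attribute, so {PlanID, SubscriberID} is a candidate key.
These are minimal and exhaustive — every other superkey contains one of them.

{Carrier}, {IMEI, SubscriberID}, {PlanID, SubscriberID}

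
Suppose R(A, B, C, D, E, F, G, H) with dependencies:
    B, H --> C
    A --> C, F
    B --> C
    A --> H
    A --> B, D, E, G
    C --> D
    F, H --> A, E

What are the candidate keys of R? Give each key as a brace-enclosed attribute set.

{A}, {F, H}

{A} is a candidate key since {A}⁺ = {A, B, C, D, E, F, G, H} covers every attribute.
{F, H} is a candidate key since {F, H}⁺ = {A, B, C, D, E, F, G, H} covers every attribute.
Any other superkey properly contains one of these, so there are no further candidate keys.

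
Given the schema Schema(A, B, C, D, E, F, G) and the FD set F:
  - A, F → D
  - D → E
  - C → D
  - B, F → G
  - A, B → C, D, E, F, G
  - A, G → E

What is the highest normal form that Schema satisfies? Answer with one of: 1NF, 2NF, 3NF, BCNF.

Candidate key: {A, B}. Prime attributes: {A, B}.
For A, F → D we have {A, F}⁺ = {A, D, E, F}; {A, F} is not a superkey, so BCNF fails.
A, F → D has non-prime {D} on the right and a non-superkey on the left, so 3NF fails.
Checking every proper subset of each key, none determines a non-prime attribute — 2NF is satisfied.

2NF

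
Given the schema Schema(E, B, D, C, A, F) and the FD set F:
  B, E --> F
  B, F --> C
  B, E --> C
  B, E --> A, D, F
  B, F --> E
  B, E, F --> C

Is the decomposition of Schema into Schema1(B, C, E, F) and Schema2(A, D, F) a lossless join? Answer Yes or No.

The shared attributes are {F} and {F}⁺ = {F}.
Neither Schema1 nor Schema2 is contained in that closure, so the decomposition is lossy.

No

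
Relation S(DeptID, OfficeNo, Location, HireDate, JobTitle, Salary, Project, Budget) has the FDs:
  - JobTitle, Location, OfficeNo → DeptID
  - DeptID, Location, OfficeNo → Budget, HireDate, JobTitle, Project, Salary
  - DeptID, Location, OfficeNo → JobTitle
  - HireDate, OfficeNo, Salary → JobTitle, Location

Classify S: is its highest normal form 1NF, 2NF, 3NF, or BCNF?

Candidate keys: {DeptID, Location, OfficeNo}, {HireDate, OfficeNo, Salary}, {JobTitle, Location, OfficeNo}. Prime attributes: {DeptID, HireDate, JobTitle, Location, OfficeNo, Salary}.
The left-hand side of every FD is a superkey, so BCNF is satisfied.

BCNF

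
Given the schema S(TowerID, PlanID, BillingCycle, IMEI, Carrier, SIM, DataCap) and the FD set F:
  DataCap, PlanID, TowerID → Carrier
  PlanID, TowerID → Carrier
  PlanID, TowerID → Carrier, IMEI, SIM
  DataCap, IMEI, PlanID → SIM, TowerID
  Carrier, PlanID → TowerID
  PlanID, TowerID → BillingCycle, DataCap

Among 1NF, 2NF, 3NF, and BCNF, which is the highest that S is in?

BCNF

Candidate keys: {Carrier, PlanID}, {DataCap, IMEI, PlanID}, {PlanID, TowerID}. Prime attributes: {Carrier, DataCap, IMEI, PlanID, TowerID}.
Each dependency's left side is a superkey — BCNF holds.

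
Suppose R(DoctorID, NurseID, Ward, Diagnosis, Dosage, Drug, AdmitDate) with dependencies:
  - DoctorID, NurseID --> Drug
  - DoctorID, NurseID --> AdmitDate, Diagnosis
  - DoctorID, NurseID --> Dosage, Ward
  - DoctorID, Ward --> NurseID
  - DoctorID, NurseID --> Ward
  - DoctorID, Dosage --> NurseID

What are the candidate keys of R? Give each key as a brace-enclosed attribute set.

No FD produces {DoctorID}, so it must be in every candidate key.
{DoctorID, Dosage} is a candidate key since {DoctorID, Dosage}⁺ = {AdmitDate, Diagnosis, DoctorID, Dosage, Drug, NurseID, Ward} covers every attribute.
{DoctorID, NurseID} is a candidate key since {DoctorID, NurseID}⁺ = {AdmitDate, Diagnosis, DoctorID, Dosage, Drug, NurseID, Ward} covers every attribute.
{DoctorID, Ward} is a candidate key since {DoctorID, Ward}⁺ = {AdmitDate, Diagnosis, DoctorID, Dosage, Drug, NurseID, Ward} covers every attribute.
Any other superkey properly contains one of these, so there are no further candidate keys.

{DoctorID, Dosage}, {DoctorID, NurseID}, {DoctorID, Ward}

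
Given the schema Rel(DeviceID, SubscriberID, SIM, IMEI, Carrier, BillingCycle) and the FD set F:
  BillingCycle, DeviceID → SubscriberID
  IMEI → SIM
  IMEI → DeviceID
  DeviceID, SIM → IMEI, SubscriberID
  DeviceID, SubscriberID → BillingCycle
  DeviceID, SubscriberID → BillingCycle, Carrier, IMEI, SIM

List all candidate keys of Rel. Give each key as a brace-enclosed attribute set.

{BillingCycle, DeviceID}, {DeviceID, SIM}, {DeviceID, SubscriberID}, {IMEI}

{IMEI}⁺ = {BillingCycle, Carrier, DeviceID, IMEI, SIM, SubscriberID}, which is every attribute, so {IMEI} is a candidate key.
{BillingCycle, DeviceID}⁺ = {BillingCycle, Carrier, DeviceID, IMEI, SIM, SubscriberID}, which is every attribute, so {BillingCycle, DeviceID} is a candidate key.
{DeviceID, SIM}⁺ = {BillingCycle, Carrier, DeviceID, IMEI, SIM, SubscriberID}, which is every attribute, so {DeviceID, SIM} is a candidate key.
{DeviceID, SubscriberID}⁺ = {BillingCycle, Carrier, DeviceID, IMEI, SIM, SubscriberID}, which is every attribute, so {DeviceID, SubscriberID} is a candidate key.
These are minimal and exhaustive — every other superkey contains one of them.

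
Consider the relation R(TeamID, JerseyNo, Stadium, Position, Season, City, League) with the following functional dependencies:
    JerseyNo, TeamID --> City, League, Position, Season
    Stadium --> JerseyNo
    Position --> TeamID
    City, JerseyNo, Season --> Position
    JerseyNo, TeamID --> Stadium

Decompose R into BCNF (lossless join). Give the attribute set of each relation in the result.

Candidate keys of the original relation: {City, JerseyNo, Season}, {City, Season, Stadium}, {JerseyNo, Position}, {JerseyNo, TeamID}, {Position, Stadium}, {Stadium, TeamID}.
In {City, JerseyNo, League, Position, Season, Stadium, TeamID}, {Stadium} is not a superkey ({Stadium}⁺ restricted to this set is {JerseyNo, Stadium}), so split on Stadium --> JerseyNo into {JerseyNo, Stadium} and {City, League, Position, Season, Stadium, TeamID}.
{JerseyNo, Stadium} is in BCNF.
In {City, League, Position, Season, Stadium, TeamID}, {Position} is not a superkey ({Position}⁺ restricted to this set is {Position, TeamID}), so split on Position --> TeamID into {Position, TeamID} and {City, League, Position, Season, Stadium}.
{Position, TeamID} is in BCNF.
{City, League, Position, Season, Stadium} is in BCNF.

{City, League, Position, Season, Stadium}; {JerseyNo, Stadium}; {Position, TeamID}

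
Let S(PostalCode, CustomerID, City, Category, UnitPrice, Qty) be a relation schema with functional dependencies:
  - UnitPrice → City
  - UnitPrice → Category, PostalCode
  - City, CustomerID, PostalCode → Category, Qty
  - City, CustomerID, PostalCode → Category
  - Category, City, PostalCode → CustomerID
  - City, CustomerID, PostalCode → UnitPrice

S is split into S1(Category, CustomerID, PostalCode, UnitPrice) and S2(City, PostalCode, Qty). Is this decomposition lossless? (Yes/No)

S1 ∩ S2 = {PostalCode}; its closure under F is {PostalCode}.
S1 ⊄ {PostalCode} and S2 ⊄ {PostalCode}, so the split is lossy.

No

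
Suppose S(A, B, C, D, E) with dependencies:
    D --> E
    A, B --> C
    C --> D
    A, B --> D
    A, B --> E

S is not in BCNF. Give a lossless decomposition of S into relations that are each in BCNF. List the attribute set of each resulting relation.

{A, B, C}; {C, D}; {D, E}

Candidate key of the original relation: {A, B}.
Within {A, B, C, D, E}: {D}⁺ ∩ {A, B, C, D, E} = {D, E}, not the whole set, so D --> E violates BCNF; decompose into {D, E} and {A, B, C, D}.
{D, E} is in BCNF.
Within {A, B, C, D}: {C}⁺ ∩ {A, B, C, D} = {C, D}, not the whole set, so C --> D violates BCNF; decompose into {C, D} and {A, B, C}.
{C, D} is in BCNF.
{A, B, C} is in BCNF.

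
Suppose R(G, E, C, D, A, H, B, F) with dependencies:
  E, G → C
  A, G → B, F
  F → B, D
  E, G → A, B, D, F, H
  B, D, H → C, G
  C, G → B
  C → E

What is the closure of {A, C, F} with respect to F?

{A, B, C, D, E, F}

Start with {A, C, F}.
F → B, D applies; add {B, D} → now {A, B, C, D, F}.
C → E applies; add {E} → now {A, B, C, D, E, F}.
No further FD applies.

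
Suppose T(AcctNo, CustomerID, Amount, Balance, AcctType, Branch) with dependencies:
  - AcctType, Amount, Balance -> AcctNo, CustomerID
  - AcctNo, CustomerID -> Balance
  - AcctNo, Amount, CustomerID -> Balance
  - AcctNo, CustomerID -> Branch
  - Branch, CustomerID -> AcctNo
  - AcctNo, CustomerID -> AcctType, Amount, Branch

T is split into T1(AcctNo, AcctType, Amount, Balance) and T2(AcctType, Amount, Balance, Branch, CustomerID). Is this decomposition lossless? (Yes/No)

The shared attributes are {AcctType, Amount, Balance} and {AcctType, Amount, Balance}⁺ = {AcctNo, AcctType, Amount, Balance, Branch, CustomerID}.
Since T1 ⊆ {AcctNo, AcctType, Amount, Balance, Branch, CustomerID}, the intersection is a superkey of T1; the decomposition is lossless.

Yes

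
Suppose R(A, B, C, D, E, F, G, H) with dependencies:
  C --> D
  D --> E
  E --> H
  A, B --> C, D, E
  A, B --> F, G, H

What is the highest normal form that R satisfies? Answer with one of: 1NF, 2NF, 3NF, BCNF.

Candidate key: {A, B}. Prime attributes: {A, B}.
C --> D breaks BCNF: {C}⁺ = {C, D, E, H}, so {C} is not a superkey.
C --> D determines the non-prime attribute {D} from a non-superkey — 3NF is violated.
No non-prime attribute depends on a proper subset of any candidate key, so 2NF holds.

2NF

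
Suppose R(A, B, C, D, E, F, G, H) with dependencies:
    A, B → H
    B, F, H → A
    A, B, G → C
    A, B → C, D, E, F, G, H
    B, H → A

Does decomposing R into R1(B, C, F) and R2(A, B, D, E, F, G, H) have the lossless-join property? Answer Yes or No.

The shared attributes are {B, F} and {B, F}⁺ = {B, F}.
The closure covers neither R1 nor R2 entirely; the join is not lossless.

No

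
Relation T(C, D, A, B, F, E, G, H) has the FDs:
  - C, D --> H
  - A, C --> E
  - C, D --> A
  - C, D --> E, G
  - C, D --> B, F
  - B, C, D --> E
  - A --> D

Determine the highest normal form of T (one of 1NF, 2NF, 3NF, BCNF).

3NF

Candidate keys: {A, C}, {C, D}. Prime attributes: {A, C, D}.
A --> D breaks BCNF: {A}⁺ = {A, D}, so {A} is not a superkey.
But every attribute on its right side ({D}) is prime, and the same holds for every other non-superkey FD, so 3NF still holds.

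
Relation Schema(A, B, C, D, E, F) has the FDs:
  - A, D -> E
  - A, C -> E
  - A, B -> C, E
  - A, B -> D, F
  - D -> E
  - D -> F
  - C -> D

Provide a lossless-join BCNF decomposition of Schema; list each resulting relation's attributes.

Candidate key of the original relation: {A, B}.
In {A, B, C, D, E, F}, {A, D} is not a superkey ({A, D}⁺ restricted to this set is {A, D, E, F}), so split on A, D -> E, F into {A, D, E, F} and {A, B, C, D}.
In {A, D, E, F}, {D} is not a superkey ({D}⁺ restricted to this set is {D, E, F}), so split on D -> E, F into {D, E, F} and {A, D}.
{D, E, F} has no BCNF violation.
{A, D} has no BCNF violation.
In {A, B, C, D}, {A, C} is not a superkey ({A, C}⁺ restricted to this set is {A, C, D}), so split on A, C -> D into {A, C, D} and {A, B, C}.
In {A, C, D}, {C} is not a superkey ({C}⁺ restricted to this set is {C, D}), so split on C -> D into {C, D} and {A, C}.
{C, D} has no BCNF violation.
{A, C} has no BCNF violation.
{A, B, C} has no BCNF violation.

{A, B, C}; {A, D}; {C, D}; {D, E, F}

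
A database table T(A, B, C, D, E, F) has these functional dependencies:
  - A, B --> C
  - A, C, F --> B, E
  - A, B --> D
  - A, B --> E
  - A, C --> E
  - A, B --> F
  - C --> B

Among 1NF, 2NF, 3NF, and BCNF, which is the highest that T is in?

3NF

Candidate keys: {A, B}, {A, C}. Prime attributes: {A, B, C}.
For C --> B we have {C}⁺ = {B, C}; {C} is not a superkey, so BCNF fails.
But every attribute on its right side ({B}) is prime, and the same holds for every other non-superkey FD, so 3NF still holds.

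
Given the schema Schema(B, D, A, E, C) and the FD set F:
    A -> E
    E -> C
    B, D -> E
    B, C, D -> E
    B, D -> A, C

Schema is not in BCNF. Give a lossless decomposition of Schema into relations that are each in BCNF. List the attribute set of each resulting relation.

{A, B, D}; {A, E}; {C, E}

Candidate key of the original relation: {B, D}.
Within {A, B, C, D, E}: {A}⁺ ∩ {A, B, C, D, E} = {A, C, E}, not the whole set, so A -> C, E violates BCNF; decompose into {A, C, E} and {A, B, D}.
Within {A, C, E}: {E}⁺ ∩ {A, C, E} = {C, E}, not the whole set, so E -> C violates BCNF; decompose into {C, E} and {A, E}.
{C, E}: every determinant is a superkey — BCNF.
{A, E}: every determinant is a superkey — BCNF.
{A, B, D}: every determinant is a superkey — BCNF.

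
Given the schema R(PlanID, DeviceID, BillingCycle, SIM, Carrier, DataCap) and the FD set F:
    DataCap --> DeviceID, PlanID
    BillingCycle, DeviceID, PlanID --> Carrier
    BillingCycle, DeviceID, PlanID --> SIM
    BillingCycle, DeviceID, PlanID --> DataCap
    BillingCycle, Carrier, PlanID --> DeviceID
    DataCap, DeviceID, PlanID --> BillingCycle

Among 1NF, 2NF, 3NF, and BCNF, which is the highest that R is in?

BCNF

Candidate keys: {BillingCycle, Carrier, PlanID}, {BillingCycle, DeviceID, PlanID}, {DataCap}. Prime attributes: {BillingCycle, Carrier, DataCap, DeviceID, PlanID}.
Each dependency's left side is a superkey — BCNF holds.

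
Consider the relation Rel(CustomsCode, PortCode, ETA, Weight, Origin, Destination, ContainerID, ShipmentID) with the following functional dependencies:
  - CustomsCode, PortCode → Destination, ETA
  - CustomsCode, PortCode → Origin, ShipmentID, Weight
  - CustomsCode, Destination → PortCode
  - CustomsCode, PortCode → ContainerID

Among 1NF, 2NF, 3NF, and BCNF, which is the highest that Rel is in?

BCNF

Candidate keys: {CustomsCode, Destination}, {CustomsCode, PortCode}. Prime attributes: {CustomsCode, Destination, PortCode}.
The left-hand side of every FD is a superkey, so BCNF is satisfied.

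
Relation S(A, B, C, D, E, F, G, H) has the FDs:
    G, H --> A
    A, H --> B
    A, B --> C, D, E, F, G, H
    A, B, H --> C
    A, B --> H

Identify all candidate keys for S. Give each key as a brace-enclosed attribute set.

{A, B}, {A, H}, {G, H}

{A, B}⁺ = {A, B, C, D, E, F, G, H}, which is every attribute, so {A, B} is a candidate key.
{A, H}⁺ = {A, B, C, D, E, F, G, H}, which is every attribute, so {A, H} is a candidate key.
{G, H}⁺ = {A, B, C, D, E, F, G, H}, which is every attribute, so {G, H} is a candidate key.
These are minimal and exhaustive — every other superkey contains one of them.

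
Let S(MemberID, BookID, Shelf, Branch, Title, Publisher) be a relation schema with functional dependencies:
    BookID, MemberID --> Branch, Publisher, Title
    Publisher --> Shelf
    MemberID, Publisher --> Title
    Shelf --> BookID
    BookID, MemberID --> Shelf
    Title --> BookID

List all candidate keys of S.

{MemberID} never appears on the right of any FD, so every key must include it.
{BookID, MemberID} is a candidate key since {BookID, MemberID}⁺ = {BookID, Branch, MemberID, Publisher, Shelf, Title} covers every attribute.
{MemberID, Publisher} is a candidate key since {MemberID, Publisher}⁺ = {BookID, Branch, MemberID, Publisher, Shelf, Title} covers every attribute.
{MemberID, Shelf} is a candidate key since {MemberID, Shelf}⁺ = {BookID, Branch, MemberID, Publisher, Shelf, Title} covers every attribute.
{MemberID, Title} is a candidate key since {MemberID, Title}⁺ = {BookID, Branch, MemberID, Publisher, Shelf, Title} covers every attribute.
No proper subset of any of these is a key, and no other minimal superkey exists.

{BookID, MemberID}, {MemberID, Publisher}, {MemberID, Shelf}, {MemberID, Title}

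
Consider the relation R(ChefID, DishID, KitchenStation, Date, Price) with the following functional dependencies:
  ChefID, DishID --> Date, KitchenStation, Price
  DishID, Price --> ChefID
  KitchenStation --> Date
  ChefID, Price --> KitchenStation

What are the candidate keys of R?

No FD produces {DishID}, so it must be in every candidate key.
{ChefID, DishID}⁺ = {ChefID, Date, DishID, KitchenStation, Price} — all of the relation — so {ChefID, DishID} is a candidate key.
{DishID, Price}⁺ = {ChefID, Date, DishID, KitchenStation, Price} — all of the relation — so {DishID, Price} is a candidate key.
No proper subset of any of these is a key, and no other minimal superkey exists.

{ChefID, DishID}, {DishID, Price}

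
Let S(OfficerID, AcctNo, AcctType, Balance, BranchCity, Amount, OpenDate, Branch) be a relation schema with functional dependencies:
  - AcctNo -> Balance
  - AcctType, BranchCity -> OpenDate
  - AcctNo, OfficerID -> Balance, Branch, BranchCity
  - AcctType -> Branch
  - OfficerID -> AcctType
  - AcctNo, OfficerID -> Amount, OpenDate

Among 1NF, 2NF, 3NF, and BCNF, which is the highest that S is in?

Candidate key: {AcctNo, OfficerID}. Prime attributes: {AcctNo, OfficerID}.
AcctNo -> Balance breaks BCNF: {AcctNo}⁺ = {AcctNo, Balance}, so {AcctNo} is not a superkey.
Because {Balance} is non-prime and the left side of AcctNo -> Balance is not a superkey, the relation is not in 3NF.
{AcctNo} is a proper subset of the key {AcctNo, OfficerID}, and {AcctNo}⁺ contains the non-prime attribute {Balance} — a partial dependency, so 2NF is violated.

1NF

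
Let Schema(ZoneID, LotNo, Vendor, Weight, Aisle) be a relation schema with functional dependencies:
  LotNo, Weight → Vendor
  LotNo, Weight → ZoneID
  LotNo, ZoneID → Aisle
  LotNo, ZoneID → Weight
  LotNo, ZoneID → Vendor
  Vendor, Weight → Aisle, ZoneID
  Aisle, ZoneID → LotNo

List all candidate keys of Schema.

{Aisle, ZoneID}, {LotNo, Weight}, {LotNo, ZoneID}, {Vendor, Weight}

Closure of {Aisle, ZoneID} is {Aisle, LotNo, Vendor, Weight, ZoneID}, the whole schema; {Aisle, ZoneID} is a candidate key.
Closure of {LotNo, Weight} is {Aisle, LotNo, Vendor, Weight, ZoneID}, the whole schema; {LotNo, Weight} is a candidate key.
Closure of {LotNo, ZoneID} is {Aisle, LotNo, Vendor, Weight, ZoneID}, the whole schema; {LotNo, ZoneID} is a candidate key.
Closure of {Vendor, Weight} is {Aisle, LotNo, Vendor, Weight, ZoneID}, the whole schema; {Vendor, Weight} is a candidate key.
These are minimal and exhaustive — every other superkey contains one of them.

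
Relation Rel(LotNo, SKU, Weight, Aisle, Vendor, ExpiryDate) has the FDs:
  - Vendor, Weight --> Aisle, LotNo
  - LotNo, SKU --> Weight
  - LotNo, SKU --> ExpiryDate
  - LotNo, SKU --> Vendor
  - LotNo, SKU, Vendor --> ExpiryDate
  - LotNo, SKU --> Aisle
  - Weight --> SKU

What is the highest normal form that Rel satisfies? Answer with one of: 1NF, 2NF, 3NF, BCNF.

3NF

Candidate keys: {LotNo, SKU}, {LotNo, Weight}, {Vendor, Weight}. Prime attributes: {LotNo, SKU, Vendor, Weight}.
Weight --> SKU: {Weight}⁺ = {SKU, Weight}, which is not all of the attributes, so the left side is not a superkey — BCNF is violated.
Its right-hand attributes {SKU} are all prime, as are those of every other non-superkey FD — the relation is in 3NF.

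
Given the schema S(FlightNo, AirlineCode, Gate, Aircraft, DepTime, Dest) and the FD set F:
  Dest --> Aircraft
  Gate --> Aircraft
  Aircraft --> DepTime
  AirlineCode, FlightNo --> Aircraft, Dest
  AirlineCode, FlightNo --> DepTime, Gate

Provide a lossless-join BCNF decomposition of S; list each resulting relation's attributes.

Candidate key of the original relation: {AirlineCode, FlightNo}.
In {Aircraft, AirlineCode, DepTime, Dest, FlightNo, Gate}, {Dest} is not a superkey ({Dest}⁺ restricted to this set is {Aircraft, DepTime, Dest}), so split on Dest --> Aircraft, DepTime into {Aircraft, DepTime, Dest} and {AirlineCode, Dest, FlightNo, Gate}.
In {Aircraft, DepTime, Dest}, {Aircraft} is not a superkey ({Aircraft}⁺ restricted to this set is {Aircraft, DepTime}), so split on Aircraft --> DepTime into {Aircraft, DepTime} and {Aircraft, Dest}.
{Aircraft, DepTime} is in BCNF.
{Aircraft, Dest} is in BCNF.
{AirlineCode, Dest, FlightNo, Gate} is in BCNF.

{Aircraft, DepTime}; {Aircraft, Dest}; {AirlineCode, Dest, FlightNo, Gate}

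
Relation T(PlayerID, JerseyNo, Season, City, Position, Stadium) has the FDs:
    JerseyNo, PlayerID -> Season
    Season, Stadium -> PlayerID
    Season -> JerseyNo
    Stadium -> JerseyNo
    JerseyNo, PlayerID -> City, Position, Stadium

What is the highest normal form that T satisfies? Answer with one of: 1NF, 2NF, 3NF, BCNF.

Candidate keys: {JerseyNo, PlayerID}, {PlayerID, Season}, {PlayerID, Stadium}, {Season, Stadium}. Prime attributes: {JerseyNo, PlayerID, Season, Stadium}.
Season -> JerseyNo breaks BCNF: {Season}⁺ = {JerseyNo, Season}, so {Season} is not a superkey.
But every attribute on its right side ({JerseyNo}) is prime, and the same holds for every other non-superkey FD, so 3NF still holds.

3NF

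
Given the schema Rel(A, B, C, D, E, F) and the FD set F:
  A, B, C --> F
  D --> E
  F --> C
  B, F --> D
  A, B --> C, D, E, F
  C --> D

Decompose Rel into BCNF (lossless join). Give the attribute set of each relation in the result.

{A, B, F}; {C, D}; {C, F}; {D, E}

Candidate key of the original relation: {A, B}.
In {A, B, C, D, E, F}, {D} is not a superkey ({D}⁺ restricted to this set is {D, E}), so split on D --> E into {D, E} and {A, B, C, D, F}.
{D, E}: every determinant is a superkey — BCNF.
In {A, B, C, D, F}, {F} is not a superkey ({F}⁺ restricted to this set is {C, D, F}), so split on F --> C, D into {C, D, F} and {A, B, F}.
In {C, D, F}, {C} is not a superkey ({C}⁺ restricted to this set is {C, D}), so split on C --> D into {C, D} and {C, F}.
{C, D}: every determinant is a superkey — BCNF.
{C, F}: every determinant is a superkey — BCNF.
{A, B, F}: every determinant is a superkey — BCNF.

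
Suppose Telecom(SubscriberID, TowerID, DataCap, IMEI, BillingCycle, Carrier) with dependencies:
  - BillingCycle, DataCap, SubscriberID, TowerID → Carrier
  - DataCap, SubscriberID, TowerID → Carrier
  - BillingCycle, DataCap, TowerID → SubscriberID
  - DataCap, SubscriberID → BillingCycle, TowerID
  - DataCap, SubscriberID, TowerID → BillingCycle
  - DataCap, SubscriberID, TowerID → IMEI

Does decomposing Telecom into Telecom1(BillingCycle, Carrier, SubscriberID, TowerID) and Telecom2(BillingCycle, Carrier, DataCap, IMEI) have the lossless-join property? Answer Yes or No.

No

Telecom1 ∩ Telecom2 = {BillingCycle, Carrier}; its closure under F is {BillingCycle, Carrier}.
Telecom1 ⊄ {BillingCycle, Carrier} and Telecom2 ⊄ {BillingCycle, Carrier}, so the split is lossy.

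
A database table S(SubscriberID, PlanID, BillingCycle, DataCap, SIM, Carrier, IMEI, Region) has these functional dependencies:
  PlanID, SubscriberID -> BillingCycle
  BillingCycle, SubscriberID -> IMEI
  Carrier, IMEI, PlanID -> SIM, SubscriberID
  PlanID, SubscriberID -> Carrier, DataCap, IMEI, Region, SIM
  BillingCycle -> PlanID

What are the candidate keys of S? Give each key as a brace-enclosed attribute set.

{BillingCycle, SubscriberID}⁺ = {BillingCycle, Carrier, DataCap, IMEI, PlanID, Region, SIM, SubscriberID}, which is every attribute, so {BillingCycle, SubscriberID} is a candidate key.
{PlanID, SubscriberID}⁺ = {BillingCycle, Carrier, DataCap, IMEI, PlanID, Region, SIM, SubscriberID}, which is every attribute, so {PlanID, SubscriberID} is a candidate key.
{BillingCycle, Carrier, IMEI}⁺ = {BillingCycle, Carrier, DataCap, IMEI, PlanID, Region, SIM, SubscriberID}, which is every attribute, so {BillingCycle, Carrier, IMEI} is a candidate key.
{Carrier, IMEI, PlanID}⁺ = {BillingCycle, Carrier, DataCap, IMEI, PlanID, Region, SIM, SubscriberID}, which is every attribute, so {Carrier, IMEI, PlanID} is a candidate key.
Any other superkey properly contains one of these, so there are no further candidate keys.

{BillingCycle, Carrier, IMEI}, {BillingCycle, SubscriberID}, {Carrier, IMEI, PlanID}, {PlanID, SubscriberID}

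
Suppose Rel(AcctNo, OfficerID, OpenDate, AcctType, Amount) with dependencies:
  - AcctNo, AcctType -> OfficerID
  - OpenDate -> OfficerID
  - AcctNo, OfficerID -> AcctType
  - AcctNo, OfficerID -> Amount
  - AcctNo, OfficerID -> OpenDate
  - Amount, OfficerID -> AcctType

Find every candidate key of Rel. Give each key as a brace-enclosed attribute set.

No FD produces {AcctNo}, so it must be in every candidate key.
{AcctNo, AcctType}⁺ = {AcctNo, AcctType, Amount, OfficerID, OpenDate}, which is every attribute, so {AcctNo, AcctType} is a candidate key.
{AcctNo, OfficerID}⁺ = {AcctNo, AcctType, Amount, OfficerID, OpenDate}, which is every attribute, so {AcctNo, OfficerID} is a candidate key.
{AcctNo, OpenDate}⁺ = {AcctNo, AcctType, Amount, OfficerID, OpenDate}, which is every attribute, so {AcctNo, OpenDate} is a candidate key.
These are minimal and exhaustive — every other superkey contains one of them.

{AcctNo, AcctType}, {AcctNo, OfficerID}, {AcctNo, OpenDate}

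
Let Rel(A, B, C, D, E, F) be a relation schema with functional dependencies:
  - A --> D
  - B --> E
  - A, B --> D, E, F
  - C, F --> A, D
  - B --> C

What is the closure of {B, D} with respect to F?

{B, C, D, E}

Start with {B, D}.
B --> E applies; add {E} → now {B, D, E}.
B --> C applies; add {C} → now {B, C, D, E}.
No further FD applies.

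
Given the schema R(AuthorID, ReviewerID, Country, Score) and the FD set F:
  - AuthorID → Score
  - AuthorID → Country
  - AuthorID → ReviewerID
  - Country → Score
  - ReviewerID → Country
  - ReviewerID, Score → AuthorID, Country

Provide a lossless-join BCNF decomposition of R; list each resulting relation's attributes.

{AuthorID, Country, ReviewerID}; {Country, Score}

Candidate keys of the original relation: {AuthorID}, {ReviewerID}.
Within {AuthorID, Country, ReviewerID, Score}: {Country}⁺ ∩ {AuthorID, Country, ReviewerID, Score} = {Country, Score}, not the whole set, so Country → Score violates BCNF; decompose into {Country, Score} and {AuthorID, Country, ReviewerID}.
{Country, Score} is in BCNF.
{AuthorID, Country, ReviewerID} is in BCNF.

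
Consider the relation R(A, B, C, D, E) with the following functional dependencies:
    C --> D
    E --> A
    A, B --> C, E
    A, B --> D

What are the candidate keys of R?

{A, B}, {B, E}

Attributes never on any right-hand side: {B} — every candidate key must contain it.
Closure of {A, B} is {A, B, C, D, E}, the whole schema; {A, B} is a candidate key.
Closure of {B, E} is {A, B, C, D, E}, the whole schema; {B, E} is a candidate key.
Any other superkey properly contains one of these, so there are no further candidate keys.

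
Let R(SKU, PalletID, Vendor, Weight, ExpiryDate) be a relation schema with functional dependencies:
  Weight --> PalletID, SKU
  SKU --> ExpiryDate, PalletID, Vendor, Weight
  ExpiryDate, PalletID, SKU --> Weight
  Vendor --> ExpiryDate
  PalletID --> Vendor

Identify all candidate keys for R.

{SKU}⁺ = {ExpiryDate, PalletID, SKU, Vendor, Weight} — all of the relation — so {SKU} is a candidate key.
{Weight}⁺ = {ExpiryDate, PalletID, SKU, Vendor, Weight} — all of the relation — so {Weight} is a candidate key.
No proper subset of any of these is a key, and no other minimal superkey exists.

{SKU}, {Weight}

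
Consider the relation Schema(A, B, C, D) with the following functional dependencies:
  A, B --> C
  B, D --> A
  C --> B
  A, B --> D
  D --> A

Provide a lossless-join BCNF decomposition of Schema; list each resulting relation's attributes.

{A, D}; {B, C}; {C, D}

Candidate keys of the original relation: {A, B}, {A, C}, {B, D}, {C, D}.
Within {A, B, C, D}: {C}⁺ ∩ {A, B, C, D} = {B, C}, not the whole set, so C --> B violates BCNF; decompose into {B, C} and {A, C, D}.
{B, C} is in BCNF.
Within {A, C, D}: {D}⁺ ∩ {A, C, D} = {A, D}, not the whole set, so D --> A violates BCNF; decompose into {A, D} and {C, D}.
{A, D} is in BCNF.
{C, D} is in BCNF.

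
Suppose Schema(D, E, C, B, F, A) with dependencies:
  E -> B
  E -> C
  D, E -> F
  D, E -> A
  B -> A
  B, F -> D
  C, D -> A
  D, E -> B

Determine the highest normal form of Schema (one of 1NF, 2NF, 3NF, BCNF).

Candidate keys: {D, E}, {E, F}. Prime attributes: {D, E, F}.
For E -> B we have {E}⁺ = {A, B, C, E}; {E} is not a superkey, so BCNF fails.
E -> B has non-prime {B} on the right and a non-superkey on the left, so 3NF fails.
{E} is a proper subset of the key {D, E}, and {E}⁺ contains the non-prime attributes {A, B, C} — a partial dependency, so 2NF is violated.

1NF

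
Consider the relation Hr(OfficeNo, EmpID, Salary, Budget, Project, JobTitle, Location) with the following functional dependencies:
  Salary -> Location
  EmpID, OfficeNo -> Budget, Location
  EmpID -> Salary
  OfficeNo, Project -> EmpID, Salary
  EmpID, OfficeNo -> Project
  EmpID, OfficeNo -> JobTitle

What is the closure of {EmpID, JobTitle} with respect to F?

Start with {EmpID, JobTitle}.
EmpID -> Salary applies; add {Salary} → now {EmpID, JobTitle, Salary}.
Salary -> Location applies; add {Location} → now {EmpID, JobTitle, Location, Salary}.
No further FD applies.

{EmpID, JobTitle, Location, Salary}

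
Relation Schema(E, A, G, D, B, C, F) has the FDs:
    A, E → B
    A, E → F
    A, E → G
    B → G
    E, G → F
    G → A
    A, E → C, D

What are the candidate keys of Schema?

{A, E}, {B, E}, {E, G}

Attributes never on any right-hand side: {E} — every candidate key must contain it.
{A, E}⁺ = {A, B, C, D, E, F, G} — all of the relation — so {A, E} is a candidate key.
{B, E}⁺ = {A, B, C, D, E, F, G} — all of the relation — so {B, E} is a candidate key.
{E, G}⁺ = {A, B, C, D, E, F, G} — all of the relation — so {E, G} is a candidate key.
These are minimal and exhaustive — every other superkey contains one of them.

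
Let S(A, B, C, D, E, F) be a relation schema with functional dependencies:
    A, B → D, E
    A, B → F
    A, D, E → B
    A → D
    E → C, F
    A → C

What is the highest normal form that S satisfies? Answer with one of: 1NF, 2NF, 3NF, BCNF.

1NF

Candidate keys: {A, B}, {A, E}. Prime attributes: {A, B, E}.
A → D breaks BCNF: {A}⁺ = {A, C, D}, so {A} is not a superkey.
A → D has non-prime {D} on the right and a non-superkey on the left, so 3NF fails.
The proper key subset {A} of {A, B} determines non-prime {C, D}, so the relation is not even in 2NF.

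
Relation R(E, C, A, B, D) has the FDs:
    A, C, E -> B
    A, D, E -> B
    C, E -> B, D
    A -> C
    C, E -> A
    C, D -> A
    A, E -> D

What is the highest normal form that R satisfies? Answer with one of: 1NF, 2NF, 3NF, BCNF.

Candidate keys: {A, E}, {C, E}. Prime attributes: {A, C, E}.
A -> C: {A}⁺ = {A, C}, which is not all of the attributes, so the left side is not a superkey — BCNF is violated.
But every attribute on its right side ({C}) is prime, and the same holds for every other non-superkey FD, so 3NF still holds.

3NF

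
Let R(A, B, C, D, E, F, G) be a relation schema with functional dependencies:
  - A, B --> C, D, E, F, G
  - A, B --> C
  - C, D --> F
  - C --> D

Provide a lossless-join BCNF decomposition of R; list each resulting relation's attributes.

{A, B, C, E, G}; {C, D, F}

Candidate key of the original relation: {A, B}.
In {A, B, C, D, E, F, G}, {C, D} is not a superkey ({C, D}⁺ restricted to this set is {C, D, F}), so split on C, D --> F into {C, D, F} and {A, B, C, D, E, G}.
{C, D, F} is in BCNF.
In {A, B, C, D, E, G}, {C} is not a superkey ({C}⁺ restricted to this set is {C, D}), so split on C --> D into {C, D} and {A, B, C, E, G}.
{C, D} is in BCNF.
{A, B, C, E, G} is in BCNF.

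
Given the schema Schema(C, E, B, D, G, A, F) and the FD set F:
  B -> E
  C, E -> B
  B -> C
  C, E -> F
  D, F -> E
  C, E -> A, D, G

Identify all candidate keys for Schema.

{B}, {C, D, F}, {C, E}

{B}⁺ = {A, B, C, D, E, F, G}, which is every attribute, so {B} is a candidate key.
{C, E}⁺ = {A, B, C, D, E, F, G}, which is every attribute, so {C, E} is a candidate key.
{C, D, F}⁺ = {A, B, C, D, E, F, G}, which is every attribute, so {C, D, F} is a candidate key.
Any other superkey properly contains one of these, so there are no further candidate keys.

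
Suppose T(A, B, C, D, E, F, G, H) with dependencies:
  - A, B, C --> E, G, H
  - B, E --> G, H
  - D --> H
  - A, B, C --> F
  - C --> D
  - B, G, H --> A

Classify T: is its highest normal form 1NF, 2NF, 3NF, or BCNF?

Candidate keys: {A, B, C}, {B, C, E}, {B, C, G}. Prime attributes: {A, B, C, E, G}.
B, E --> G, H: {B, E}⁺ = {A, B, E, G, H}, which is not all of the attributes, so the left side is not a superkey — BCNF is violated.
B, E --> G, H determines the non-prime attribute {H} from a non-superkey — 3NF is violated.
Since {C} ⊂ {A, B, C} and {C}⁺ ⊇ {D, H} with {D, H} non-prime, there is a partial dependency; 2NF fails.

1NF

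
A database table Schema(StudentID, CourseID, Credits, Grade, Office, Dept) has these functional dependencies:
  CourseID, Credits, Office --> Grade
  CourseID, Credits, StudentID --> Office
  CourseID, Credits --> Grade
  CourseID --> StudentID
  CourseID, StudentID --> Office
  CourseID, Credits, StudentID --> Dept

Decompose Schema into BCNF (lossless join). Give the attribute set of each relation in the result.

{CourseID, Credits, Dept, Grade}; {CourseID, Office, StudentID}

Candidate key of the original relation: {CourseID, Credits}.
{CourseID, Credits, Dept, Grade, Office, StudentID}: {CourseID} determines {CourseID, Office, StudentID} here but is not a superkey — split on CourseID --> Office, StudentID, giving {CourseID, Office, StudentID} and {CourseID, Credits, Dept, Grade}.
{CourseID, Office, StudentID}: every determinant is a superkey — BCNF.
{CourseID, Credits, Dept, Grade}: every determinant is a superkey — BCNF.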